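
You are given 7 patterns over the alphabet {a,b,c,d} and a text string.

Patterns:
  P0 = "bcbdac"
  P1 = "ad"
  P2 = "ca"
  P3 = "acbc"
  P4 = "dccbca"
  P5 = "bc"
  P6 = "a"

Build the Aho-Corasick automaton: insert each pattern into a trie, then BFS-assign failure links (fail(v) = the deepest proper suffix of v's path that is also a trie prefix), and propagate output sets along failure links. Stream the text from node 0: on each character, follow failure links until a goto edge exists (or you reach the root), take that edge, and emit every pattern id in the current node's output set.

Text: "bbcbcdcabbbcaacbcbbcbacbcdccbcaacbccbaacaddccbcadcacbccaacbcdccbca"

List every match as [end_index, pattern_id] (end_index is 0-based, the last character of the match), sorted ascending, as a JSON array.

Construct AC machine:
Trie (insert patterns):
  n0 'ε': a→7 b→1 c→9 d→14
  n1 'b': c→2
  n2 'bc': b→3  [P5 ends]
  n3 'bcb': d→4
  n4 'bcbd': a→5
  n5 'bcbda': c→6
  n6 'bcbdac': ·  [P0 ends]
  n7 'a': c→11 d→8  [P6 ends]
  n8 'ad': ·  [P1 ends]
  n9 'c': a→10
  n10 'ca': ·  [P2 ends]
  n11 'ac': b→12
  n12 'acb': c→13
  n13 'acbc': ·  [P3 ends]
  n14 'd': c→15
  n15 'dc': c→16
  n16 'dcc': b→17
  n17 'dccb': c→18
  n18 'dccbc': a→19
  n19 'dccbca': ·  [P4 ends]

BFS fail/out derivation:
  fail(1) 'b': from fail(0)=0 chase 'b': 0 ⇒ 0;  out=∅∪out(0)=∅
  fail(7) 'a': from fail(0)=0 chase 'a': 0 ⇒ 0;  out={6}∪out(0)={6}
  fail(9) 'c': from fail(0)=0 chase 'c': 0 ⇒ 0;  out=∅∪out(0)=∅
  fail(14) 'd': from fail(0)=0 chase 'd': 0 ⇒ 0;  out=∅∪out(0)=∅
  fail(2) 'bc': from fail(1)=0 chase 'c': 0 ⇒ 9;  out={5}∪out(9)={5}
  fail(8) 'ad': from fail(7)=0 chase 'd': 0 ⇒ 14;  out={1}∪out(14)={1}
  fail(10) 'ca': from fail(9)=0 chase 'a': 0 ⇒ 7;  out={2}∪out(7)={2,6}
  fail(11) 'ac': from fail(7)=0 chase 'c': 0 ⇒ 9;  out=∅∪out(9)=∅
  fail(15) 'dc': from fail(14)=0 chase 'c': 0 ⇒ 9;  out=∅∪out(9)=∅
  fail(3) 'bcb': from fail(2)=9 chase 'b': 9→0 ⇒ 1;  out=∅∪out(1)=∅
  fail(12) 'acb': from fail(11)=9 chase 'b': 9→0 ⇒ 1;  out=∅∪out(1)=∅
  fail(16) 'dcc': from fail(15)=9 chase 'c': 9→0 ⇒ 9;  out=∅∪out(9)=∅
  fail(4) 'bcbd': from fail(3)=1 chase 'd': 1→0 ⇒ 14;  out=∅∪out(14)=∅
  fail(13) 'acbc': from fail(12)=1 chase 'c': 1 ⇒ 2;  out={3}∪out(2)={3,5}
  fail(17) 'dccb': from fail(16)=9 chase 'b': 9→0 ⇒ 1;  out=∅∪out(1)=∅
  fail(5) 'bcbda': from fail(4)=14 chase 'a': 14→0 ⇒ 7;  out=∅∪out(7)={6}
  fail(18) 'dccbc': from fail(17)=1 chase 'c': 1 ⇒ 2;  out=∅∪out(2)={5}
  fail(6) 'bcbdac': from fail(5)=7 chase 'c': 7 ⇒ 11;  out={0}∪out(11)={0}
  fail(19) 'dccbca': from fail(18)=2 chase 'a': 2→9 ⇒ 10;  out={4}∪out(10)={2,4,6}

Text stream:
[0] read 'b'  n0⇒n1
[1] read 'b'  n1⇒n1 (via fail)
[2] read 'c'  n1⇒n2  emit P5@[1:2]
[3] read 'b'  n2⇒n3
[4] read 'c'  n3⇒n2 (via fail)  emit P5@[3:4]
[5] read 'd'  n2⇒n14 (via fail)
[6] read 'c'  n14⇒n15
[7] read 'a'  n15⇒n10 (via fail)  emit P2@[6:7],P6@[7:7]
[8] read 'b'  n10⇒n1 (via fail)
[9] read 'b'  n1⇒n1 (via fail)
[10] read 'b'  n1⇒n1 (via fail)
[11] read 'c'  n1⇒n2  emit P5@[10:11]
[12] read 'a'  n2⇒n10 (via fail)  emit P2@[11:12],P6@[12:12]
[13] read 'a'  n10⇒n7 (via fail)  emit P6@[13:13]
[14] read 'c'  n7⇒n11
[15] read 'b'  n11⇒n12
[16] read 'c'  n12⇒n13  emit P3@[13:16],P5@[15:16]
[17] read 'b'  n13⇒n3 (via fail)
[18] read 'b'  n3⇒n1 (via fail)
[19] read 'c'  n1⇒n2  emit P5@[18:19]
[20] read 'b'  n2⇒n3
[21] read 'a'  n3⇒n7 (via fail)  emit P6@[21:21]
[22] read 'c'  n7⇒n11
[23] read 'b'  n11⇒n12
[24] read 'c'  n12⇒n13  emit P3@[21:24],P5@[23:24]
[25] read 'd'  n13⇒n14 (via fail)
[26] read 'c'  n14⇒n15
[27] read 'c'  n15⇒n16
[28] read 'b'  n16⇒n17
[29] read 'c'  n17⇒n18  emit P5@[28:29]
[30] read 'a'  n18⇒n19  emit P2@[29:30],P4@[25:30],P6@[30:30]
[31] read 'a'  n19⇒n7 (via fail)  emit P6@[31:31]
[32] read 'c'  n7⇒n11
[33] read 'b'  n11⇒n12
[34] read 'c'  n12⇒n13  emit P3@[31:34],P5@[33:34]
[35] read 'c'  n13⇒n9 (via fail)
[36] read 'b'  n9⇒n1 (via fail)
[37] read 'a'  n1⇒n7 (via fail)  emit P6@[37:37]
[38] read 'a'  n7⇒n7 (via fail)  emit P6@[38:38]
[39] read 'c'  n7⇒n11
[40] read 'a'  n11⇒n10 (via fail)  emit P2@[39:40],P6@[40:40]
[41] read 'd'  n10⇒n8 (via fail)  emit P1@[40:41]
[42] read 'd'  n8⇒n14 (via fail)
[43] read 'c'  n14⇒n15
[44] read 'c'  n15⇒n16
[45] read 'b'  n16⇒n17
[46] read 'c'  n17⇒n18  emit P5@[45:46]
[47] read 'a'  n18⇒n19  emit P2@[46:47],P4@[42:47],P6@[47:47]
[48] read 'd'  n19⇒n8 (via fail)  emit P1@[47:48]
[49] read 'c'  n8⇒n15 (via fail)
[50] read 'a'  n15⇒n10 (via fail)  emit P2@[49:50],P6@[50:50]
[51] read 'c'  n10⇒n11 (via fail)
[52] read 'b'  n11⇒n12
[53] read 'c'  n12⇒n13  emit P3@[50:53],P5@[52:53]
[54] read 'c'  n13⇒n9 (via fail)
[55] read 'a'  n9⇒n10  emit P2@[54:55],P6@[55:55]
[56] read 'a'  n10⇒n7 (via fail)  emit P6@[56:56]
[57] read 'c'  n7⇒n11
[58] read 'b'  n11⇒n12
[59] read 'c'  n12⇒n13  emit P3@[56:59],P5@[58:59]
[60] read 'd'  n13⇒n14 (via fail)
[61] read 'c'  n14⇒n15
[62] read 'c'  n15⇒n16
[63] read 'b'  n16⇒n17
[64] read 'c'  n17⇒n18  emit P5@[63:64]
[65] read 'a'  n18⇒n19  emit P2@[64:65],P4@[60:65],P6@[65:65]

Matches: [[2,5],[4,5],[7,2],[7,6],[11,5],[12,2],[12,6],[13,6],[16,3],[16,5],[19,5],[21,6],[24,3],[24,5],[29,5],[30,2],[30,4],[30,6],[31,6],[34,3],[34,5],[37,6],[38,6],[40,2],[40,6],[41,1],[46,5],[47,2],[47,4],[47,6],[48,1],[50,2],[50,6],[53,3],[53,5],[55,2],[55,6],[56,6],[59,3],[59,5],[64,5],[65,2],[65,4],[65,6]]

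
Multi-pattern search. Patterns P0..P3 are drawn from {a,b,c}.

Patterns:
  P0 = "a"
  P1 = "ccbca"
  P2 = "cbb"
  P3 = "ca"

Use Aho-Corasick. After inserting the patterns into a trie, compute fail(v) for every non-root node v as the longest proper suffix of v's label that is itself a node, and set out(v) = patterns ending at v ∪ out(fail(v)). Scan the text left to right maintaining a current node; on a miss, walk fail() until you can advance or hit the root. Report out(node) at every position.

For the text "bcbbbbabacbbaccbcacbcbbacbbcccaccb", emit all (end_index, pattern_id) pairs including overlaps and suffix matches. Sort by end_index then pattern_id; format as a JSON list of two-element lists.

Build:
Trie (insert patterns):
  n0 'ε': a→1 c→2
  n1 'a': ·  ←P0
  n2 'c': a→9 b→7 c→3
  n3 'cc': b→4
  n4 'ccb': c→5
  n5 'ccbc': a→6
  n6 'ccbca': ·  ←P1
  n7 'cb': b→8
  n8 'cbb': ·  ←P2
  n9 'ca': ·  ←P3

Failure links (BFS by depth):
  n1('a'): parent n0 fail=0; on 'a' 0 → fail=0;  out {0}∪∅={0}
  n2('c'): parent n0 fail=0; on 'c' 0 → fail=0;  out ∅∪∅=∅
  n3('cc'): parent n2 fail=0; on 'c' 0 → fail=2;  out ∅∪∅=∅
  n7('cb'): parent n2 fail=0; on 'b' 0 → fail=0;  out ∅∪∅=∅
  n9('ca'): parent n2 fail=0; on 'a' 0 → fail=1;  out {3}∪{0}={0,3}
  n4('ccb'): parent n3 fail=2; on 'b' 2 → fail=7;  out ∅∪∅=∅
  n8('cbb'): parent n7 fail=0; on 'b' 0 → fail=0;  out {2}∪∅={2}
  n5('ccbc'): parent n4 fail=7; on 'c' 7→0 → fail=2;  out ∅∪∅=∅
  n6('ccbca'): parent n5 fail=2; on 'a' 2 → fail=9;  out {1}∪{0,3}={0,1,3}

Run:
pos 0 'b': at 0
pos 1 'c': at 2
pos 2 'b': at 7
pos 3 'b': at 8  emit P2@[1:3]
pos 4 'b': at 0 (via fail)
pos 5 'b': at 0
pos 6 'a': at 1  emit P0@[6:6]
pos 7 'b': at 0 (via fail)
pos 8 'a': at 1  emit P0@[8:8]
pos 9 'c': at 2 (via fail)
pos 10 'b': at 7
pos 11 'b': at 8  emit P2@[9:11]
pos 12 'a': at 1 (via fail)  emit P0@[12:12]
pos 13 'c': at 2 (via fail)
pos 14 'c': at 3
pos 15 'b': at 4
pos 16 'c': at 5
pos 17 'a': at 6  emit P0@[17:17],P1@[13:17],P3@[16:17]
pos 18 'c': at 2 (via fail)
pos 19 'b': at 7
pos 20 'c': at 2 (via fail)
pos 21 'b': at 7
pos 22 'b': at 8  emit P2@[20:22]
pos 23 'a': at 1 (via fail)  emit P0@[23:23]
pos 24 'c': at 2 (via fail)
pos 25 'b': at 7
pos 26 'b': at 8  emit P2@[24:26]
pos 27 'c': at 2 (via fail)
pos 28 'c': at 3
pos 29 'c': at 3 (via fail)
pos 30 'a': at 9 (via fail)  emit P0@[30:30],P3@[29:30]
pos 31 'c': at 2 (via fail)
pos 32 'c': at 3
pos 33 'b': at 4

All matches (sorted): [[3,2],[6,0],[8,0],[11,2],[12,0],[17,0],[17,1],[17,3],[22,2],[23,0],[26,2],[30,0],[30,3]]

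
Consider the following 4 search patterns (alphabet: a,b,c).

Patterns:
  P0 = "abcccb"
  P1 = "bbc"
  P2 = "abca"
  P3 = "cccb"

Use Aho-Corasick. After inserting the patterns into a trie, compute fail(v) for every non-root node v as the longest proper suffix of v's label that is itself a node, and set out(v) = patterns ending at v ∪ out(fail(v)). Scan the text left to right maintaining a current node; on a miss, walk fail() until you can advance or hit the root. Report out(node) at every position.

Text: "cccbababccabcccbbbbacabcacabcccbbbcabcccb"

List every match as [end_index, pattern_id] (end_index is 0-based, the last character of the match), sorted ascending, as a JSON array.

Build:
Trie (insert patterns):
  n0 'ε': a→1 b→7 c→11
  n1 'a': b→2
  n2 'ab': c→3
  n3 'abc': a→10 c→4
  n4 'abcc': c→5
  n5 'abccc': b→6
  n6 'abcccb': ·  ←P0
  n7 'b': b→8
  n8 'bb': c→9
  n9 'bbc': ·  ←P1
  n10 'abca': ·  ←P2
  n11 'c': c→12
  n12 'cc': c→13
  n13 'ccc': b→14
  n14 'cccb': ·  ←P3

BFS fail/out derivation:
  n1('a'): parent n0 fail=0; on 'a' 0 → fail=0;  out ∅∪∅=∅
  n7('b'): parent n0 fail=0; on 'b' 0 → fail=0;  out ∅∪∅=∅
  n11('c'): parent n0 fail=0; on 'c' 0 → fail=0;  out ∅∪∅=∅
  n2('ab'): parent n1 fail=0; on 'b' 0 → fail=7;  out ∅∪∅=∅
  n8('bb'): parent n7 fail=0; on 'b' 0 → fail=7;  out ∅∪∅=∅
  n12('cc'): parent n11 fail=0; on 'c' 0 → fail=11;  out ∅∪∅=∅
  n3('abc'): parent n2 fail=7; on 'c' 7→0 → fail=11;  out ∅∪∅=∅
  n9('bbc'): parent n8 fail=7; on 'c' 7→0 → fail=11;  out {1}∪∅={1}
  n13('ccc'): parent n12 fail=11; on 'c' 11 → fail=12;  out ∅∪∅=∅
  n4('abcc'): parent n3 fail=11; on 'c' 11 → fail=12;  out ∅∪∅=∅
  n10('abca'): parent n3 fail=11; on 'a' 11→0 → fail=1;  out {2}∪∅={2}
  n14('cccb'): parent n13 fail=12; on 'b' 12→11→0 → fail=7;  out {3}∪∅={3}
  n5('abccc'): parent n4 fail=12; on 'c' 12 → fail=13;  out ∅∪∅=∅
  n6('abcccb'): parent n5 fail=13; on 'b' 13 → fail=14;  out {0}∪{3}={0,3}

Scan:
pos 0 'c': at 11
pos 1 'c': at 12
pos 2 'c': at 13
pos 3 'b': at 14  ** P3@[0:3]
pos 4 'a': at 1 (fail-walked)
pos 5 'b': at 2
pos 6 'a': at 1 (fail-walked)
pos 7 'b': at 2
pos 8 'c': at 3
pos 9 'c': at 4
pos 10 'a': at 1 (fail-walked)
pos 11 'b': at 2
pos 12 'c': at 3
pos 13 'c': at 4
pos 14 'c': at 5
pos 15 'b': at 6  ** P0@[10:15],P3@[12:15]
pos 16 'b': at 8 (fail-walked)
pos 17 'b': at 8 (fail-walked)
pos 18 'b': at 8 (fail-walked)
pos 19 'a': at 1 (fail-walked)
pos 20 'c': at 11 (fail-walked)
pos 21 'a': at 1 (fail-walked)
pos 22 'b': at 2
pos 23 'c': at 3
pos 24 'a': at 10  ** P2@[21:24]
pos 25 'c': at 11 (fail-walked)
pos 26 'a': at 1 (fail-walked)
pos 27 'b': at 2
pos 28 'c': at 3
pos 29 'c': at 4
pos 30 'c': at 5
pos 31 'b': at 6  ** P0@[26:31],P3@[28:31]
pos 32 'b': at 8 (fail-walked)
pos 33 'b': at 8 (fail-walked)
pos 34 'c': at 9  ** P1@[32:34]
pos 35 'a': at 1 (fail-walked)
pos 36 'b': at 2
pos 37 'c': at 3
pos 38 'c': at 4
pos 39 'c': at 5
pos 40 'b': at 6  ** P0@[35:40],P3@[37:40]

Matches: [[3,3],[15,0],[15,3],[24,2],[31,0],[31,3],[34,1],[40,0],[40,3]]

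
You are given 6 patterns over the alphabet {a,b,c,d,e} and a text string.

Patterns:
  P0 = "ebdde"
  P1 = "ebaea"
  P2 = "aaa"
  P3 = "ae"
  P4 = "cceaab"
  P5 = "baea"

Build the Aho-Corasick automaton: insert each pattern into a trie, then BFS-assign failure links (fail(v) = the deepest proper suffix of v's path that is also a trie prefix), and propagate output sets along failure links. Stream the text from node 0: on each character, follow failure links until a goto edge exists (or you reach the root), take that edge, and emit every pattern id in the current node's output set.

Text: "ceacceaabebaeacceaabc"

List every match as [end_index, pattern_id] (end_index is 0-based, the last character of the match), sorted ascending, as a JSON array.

Construct AC machine:
Trie (insert patterns):
  n0 'ε': a→9 b→19 c→13 e→1
  n1 'e': b→2
  n2 'eb': a→6 d→3
  n3 'ebd': d→4
  n4 'ebdd': e→5
  n5 'ebdde': ·  [P0 ends]
  n6 'eba': e→7
  n7 'ebae': a→8
  n8 'ebaea': ·  [P1 ends]
  n9 'a': a→10 e→12
  n10 'aa': a→11
  n11 'aaa': ·  [P2 ends]
  n12 'ae': ·  [P3 ends]
  n13 'c': c→14
  n14 'cc': e→15
  n15 'cce': a→16
  n16 'ccea': a→17
  n17 'cceaa': b→18
  n18 'cceaab': ·  [P4 ends]
  n19 'b': a→20
  n20 'ba': e→21
  n21 'bae': a→22
  n22 'baea': ·  [P5 ends]

Failure links (BFS by depth):
  n1('e'): parent n0 fail=0; on 'e' 0 → fail=0;  out ∅∪∅=∅
  n9('a'): parent n0 fail=0; on 'a' 0 → fail=0;  out ∅∪∅=∅
  n13('c'): parent n0 fail=0; on 'c' 0 → fail=0;  out ∅∪∅=∅
  n19('b'): parent n0 fail=0; on 'b' 0 → fail=0;  out ∅∪∅=∅
  n2('eb'): parent n1 fail=0; on 'b' 0 → fail=19;  out ∅∪∅=∅
  n10('aa'): parent n9 fail=0; on 'a' 0 → fail=9;  out ∅∪∅=∅
  n12('ae'): parent n9 fail=0; on 'e' 0 → fail=1;  out {3}∪∅={3}
  n14('cc'): parent n13 fail=0; on 'c' 0 → fail=13;  out ∅∪∅=∅
  n20('ba'): parent n19 fail=0; on 'a' 0 → fail=9;  out ∅∪∅=∅
  n3('ebd'): parent n2 fail=19; on 'd' 19→0 → fail=0;  out ∅∪∅=∅
  n6('eba'): parent n2 fail=19; on 'a' 19 → fail=20;  out ∅∪∅=∅
  n11('aaa'): parent n10 fail=9; on 'a' 9 → fail=10;  out {2}∪∅={2}
  n15('cce'): parent n14 fail=13; on 'e' 13→0 → fail=1;  out ∅∪∅=∅
  n21('bae'): parent n20 fail=9; on 'e' 9 → fail=12;  out ∅∪{3}={3}
  n4('ebdd'): parent n3 fail=0; on 'd' 0 → fail=0;  out ∅∪∅=∅
  n7('ebae'): parent n6 fail=20; on 'e' 20 → fail=21;  out ∅∪{3}={3}
  n16('ccea'): parent n15 fail=1; on 'a' 1→0 → fail=9;  out ∅∪∅=∅
  n22('baea'): parent n21 fail=12; on 'a' 12→1→0 → fail=9;  out {5}∪∅={5}
  n5('ebdde'): parent n4 fail=0; on 'e' 0 → fail=1;  out {0}∪∅={0}
  n8('ebaea'): parent n7 fail=21; on 'a' 21 → fail=22;  out {1}∪{5}={1,5}
  n17('cceaa'): parent n16 fail=9; on 'a' 9 → fail=10;  out ∅∪∅=∅
  n18('cceaab'): parent n17 fail=10; on 'b' 10→9→0 → fail=19;  out {4}∪∅={4}

Scan:
[0] read 'c'  n0⇒n13
[1] read 'e'  n13⇒n1 (fail-walked)
[2] read 'a'  n1⇒n9 (fail-walked)
[3] read 'c'  n9⇒n13 (fail-walked)
[4] read 'c'  n13⇒n14
[5] read 'e'  n14⇒n15
[6] read 'a'  n15⇒n16
[7] read 'a'  n16⇒n17
[8] read 'b'  n17⇒n18  emit P4@[3:8]
[9] read 'e'  n18⇒n1 (fail-walked)
[10] read 'b'  n1⇒n2
[11] read 'a'  n2⇒n6
[12] read 'e'  n6⇒n7  emit P3@[11:12]
[13] read 'a'  n7⇒n8  emit P1@[9:13],P5@[10:13]
[14] read 'c'  n8⇒n13 (fail-walked)
[15] read 'c'  n13⇒n14
[16] read 'e'  n14⇒n15
[17] read 'a'  n15⇒n16
[18] read 'a'  n16⇒n17
[19] read 'b'  n17⇒n18  emit P4@[14:19]
[20] read 'c'  n18⇒n13 (fail-walked)

Result: [[8,4],[12,3],[13,1],[13,5],[19,4]]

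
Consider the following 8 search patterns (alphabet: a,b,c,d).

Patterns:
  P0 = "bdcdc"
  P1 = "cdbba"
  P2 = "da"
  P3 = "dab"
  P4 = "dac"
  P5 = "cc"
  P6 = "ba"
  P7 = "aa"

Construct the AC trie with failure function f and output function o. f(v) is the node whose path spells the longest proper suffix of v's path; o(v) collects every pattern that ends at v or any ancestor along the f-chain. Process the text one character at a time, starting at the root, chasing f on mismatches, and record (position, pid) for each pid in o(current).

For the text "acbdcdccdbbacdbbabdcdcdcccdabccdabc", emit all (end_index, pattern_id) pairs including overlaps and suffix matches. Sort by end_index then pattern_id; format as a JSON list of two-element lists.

Construct AC machine:
Trie nodes:
  n0 'ε': a→17 b→1 c→6 d→11
  n1 'b': a→16 d→2
  n2 'bd': c→3
  n3 'bdc': d→4
  n4 'bdcd': c→5
  n5 'bdcdc': ·  ←P0
  n6 'c': c→15 d→7
  n7 'cd': b→8
  n8 'cdb': b→9
  n9 'cdbb': a→10
  n10 'cdbba': ·  ←P1
  n11 'd': a→12
  n12 'da': b→13 c→14  ←P2
  n13 'dab': ·  ←P3
  n14 'dac': ·  ←P4
  n15 'cc': ·  ←P5
  n16 'ba': ·  ←P6
  n17 'a': a→18
  n18 'aa': ·  ←P7

BFS fail/out derivation:
  fail(1) 'b': from fail(0)=0 chase 'b': 0 ⇒ 0;  out=∅∪out(0)=∅
  fail(6) 'c': from fail(0)=0 chase 'c': 0 ⇒ 0;  out=∅∪out(0)=∅
  fail(11) 'd': from fail(0)=0 chase 'd': 0 ⇒ 0;  out=∅∪out(0)=∅
  fail(17) 'a': from fail(0)=0 chase 'a': 0 ⇒ 0;  out=∅∪out(0)=∅
  fail(2) 'bd': from fail(1)=0 chase 'd': 0 ⇒ 11;  out=∅∪out(11)=∅
  fail(7) 'cd': from fail(6)=0 chase 'd': 0 ⇒ 11;  out=∅∪out(11)=∅
  fail(12) 'da': from fail(11)=0 chase 'a': 0 ⇒ 17;  out={2}∪out(17)={2}
  fail(15) 'cc': from fail(6)=0 chase 'c': 0 ⇒ 6;  out={5}∪out(6)={5}
  fail(16) 'ba': from fail(1)=0 chase 'a': 0 ⇒ 17;  out={6}∪out(17)={6}
  fail(18) 'aa': from fail(17)=0 chase 'a': 0 ⇒ 17;  out={7}∪out(17)={7}
  fail(3) 'bdc': from fail(2)=11 chase 'c': 11→0 ⇒ 6;  out=∅∪out(6)=∅
  fail(8) 'cdb': from fail(7)=11 chase 'b': 11→0 ⇒ 1;  out=∅∪out(1)=∅
  fail(13) 'dab': from fail(12)=17 chase 'b': 17→0 ⇒ 1;  out={3}∪out(1)={3}
  fail(14) 'dac': from fail(12)=17 chase 'c': 17→0 ⇒ 6;  out={4}∪out(6)={4}
  fail(4) 'bdcd': from fail(3)=6 chase 'd': 6 ⇒ 7;  out=∅∪out(7)=∅
  fail(9) 'cdbb': from fail(8)=1 chase 'b': 1→0 ⇒ 1;  out=∅∪out(1)=∅
  fail(5) 'bdcdc': from fail(4)=7 chase 'c': 7→11→0 ⇒ 6;  out={0}∪out(6)={0}
  fail(10) 'cdbba': from fail(9)=1 chase 'a': 1 ⇒ 16;  out={1}∪out(16)={1,6}

Text stream:
pos 0 'a': at 17
pos 1 'c': at 6 (fail-walked)
pos 2 'b': at 1 (fail-walked)
pos 3 'd': at 2
pos 4 'c': at 3
pos 5 'd': at 4
pos 6 'c': at 5  → match P0@[2:6]
pos 7 'c': at 15 (fail-walked)  → match P5@[6:7]
pos 8 'd': at 7 (fail-walked)
pos 9 'b': at 8
pos 10 'b': at 9
pos 11 'a': at 10  → match P1@[7:11],P6@[10:11]
pos 12 'c': at 6 (fail-walked)
pos 13 'd': at 7
pos 14 'b': at 8
pos 15 'b': at 9
pos 16 'a': at 10  → match P1@[12:16],P6@[15:16]
pos 17 'b': at 1 (fail-walked)
pos 18 'd': at 2
pos 19 'c': at 3
pos 20 'd': at 4
pos 21 'c': at 5  → match P0@[17:21]
pos 22 'd': at 7 (fail-walked)
pos 23 'c': at 6 (fail-walked)
pos 24 'c': at 15  → match P5@[23:24]
pos 25 'c': at 15 (fail-walked)  → match P5@[24:25]
pos 26 'd': at 7 (fail-walked)
pos 27 'a': at 12 (fail-walked)  → match P2@[26:27]
pos 28 'b': at 13  → match P3@[26:28]
pos 29 'c': at 6 (fail-walked)
pos 30 'c': at 15  → match P5@[29:30]
pos 31 'd': at 7 (fail-walked)
pos 32 'a': at 12 (fail-walked)  → match P2@[31:32]
pos 33 'b': at 13  → match P3@[31:33]
pos 34 'c': at 6 (fail-walked)

Result: [[6,0],[7,5],[11,1],[11,6],[16,1],[16,6],[21,0],[24,5],[25,5],[27,2],[28,3],[30,5],[32,2],[33,3]]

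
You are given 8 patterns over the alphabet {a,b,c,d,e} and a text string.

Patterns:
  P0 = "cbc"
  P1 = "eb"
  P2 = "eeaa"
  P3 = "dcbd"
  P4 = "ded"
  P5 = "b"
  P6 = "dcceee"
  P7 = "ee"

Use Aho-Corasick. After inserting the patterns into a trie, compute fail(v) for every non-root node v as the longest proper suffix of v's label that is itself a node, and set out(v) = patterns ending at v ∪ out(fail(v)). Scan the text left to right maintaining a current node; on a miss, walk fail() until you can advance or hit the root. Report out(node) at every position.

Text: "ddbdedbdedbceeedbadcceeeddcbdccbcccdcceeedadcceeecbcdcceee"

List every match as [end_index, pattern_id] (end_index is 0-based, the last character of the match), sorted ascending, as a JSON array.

Construct AC machine:
Trie nodes:
  n0 'ε': b→15 c→1 d→9 e→4
  n1 'c': b→2
  n2 'cb': c→3
  n3 'cbc': ·  ←P0
  n4 'e': b→5 e→6
  n5 'eb': ·  ←P1
  n6 'ee': a→7  ←P7
  n7 'eea': a→8
  n8 'eeaa': ·  ←P2
  n9 'd': c→10 e→13
  n10 'dc': b→11 c→16
  n11 'dcb': d→12
  n12 'dcbd': ·  ←P3
  n13 'de': d→14
  n14 'ded': ·  ←P4
  n15 'b': ·  ←P5
  n16 'dcc': e→17
  n17 'dcce': e→18
  n18 'dccee': e→19
  n19 'dcceee': ·  ←P6

BFS fail/out derivation:
  fail(1) 'c': from fail(0)=0 chase 'c': 0 ⇒ 0;  out=∅∪out(0)=∅
  fail(4) 'e': from fail(0)=0 chase 'e': 0 ⇒ 0;  out=∅∪out(0)=∅
  fail(9) 'd': from fail(0)=0 chase 'd': 0 ⇒ 0;  out=∅∪out(0)=∅
  fail(15) 'b': from fail(0)=0 chase 'b': 0 ⇒ 0;  out={5}∪out(0)={5}
  fail(2) 'cb': from fail(1)=0 chase 'b': 0 ⇒ 15;  out=∅∪out(15)={5}
  fail(5) 'eb': from fail(4)=0 chase 'b': 0 ⇒ 15;  out={1}∪out(15)={1,5}
  fail(6) 'ee': from fail(4)=0 chase 'e': 0 ⇒ 4;  out={7}∪out(4)={7}
  fail(10) 'dc': from fail(9)=0 chase 'c': 0 ⇒ 1;  out=∅∪out(1)=∅
  fail(13) 'de': from fail(9)=0 chase 'e': 0 ⇒ 4;  out=∅∪out(4)=∅
  fail(3) 'cbc': from fail(2)=15 chase 'c': 15→0 ⇒ 1;  out={0}∪out(1)={0}
  fail(7) 'eea': from fail(6)=4 chase 'a': 4→0 ⇒ 0;  out=∅∪out(0)=∅
  fail(11) 'dcb': from fail(10)=1 chase 'b': 1 ⇒ 2;  out=∅∪out(2)={5}
  fail(14) 'ded': from fail(13)=4 chase 'd': 4→0 ⇒ 9;  out={4}∪out(9)={4}
  fail(16) 'dcc': from fail(10)=1 chase 'c': 1→0 ⇒ 1;  out=∅∪out(1)=∅
  fail(8) 'eeaa': from fail(7)=0 chase 'a': 0 ⇒ 0;  out={2}∪out(0)={2}
  fail(12) 'dcbd': from fail(11)=2 chase 'd': 2→15→0 ⇒ 9;  out={3}∪out(9)={3}
  fail(17) 'dcce': from fail(16)=1 chase 'e': 1→0 ⇒ 4;  out=∅∪out(4)=∅
  fail(18) 'dccee': from fail(17)=4 chase 'e': 4 ⇒ 6;  out=∅∪out(6)={7}
  fail(19) 'dcceee': from fail(18)=6 chase 'e': 6→4 ⇒ 6;  out={6}∪out(6)={6,7}

Scan:
i=0 'd': node 0→9
i=1 'd': node 9→9 (via fail)
i=2 'b': node 9→15 (via fail)  ** P5@[2:2]
i=3 'd': node 15→9 (via fail)
i=4 'e': node 9→13
i=5 'd': node 13→14  ** P4@[3:5]
i=6 'b': node 14→15 (via fail)  ** P5@[6:6]
i=7 'd': node 15→9 (via fail)
i=8 'e': node 9→13
i=9 'd': node 13→14  ** P4@[7:9]
i=10 'b': node 14→15 (via fail)  ** P5@[10:10]
i=11 'c': node 15→1 (via fail)
i=12 'e': node 1→4 (via fail)
i=13 'e': node 4→6  ** P7@[12:13]
i=14 'e': node 6→6 (via fail)  ** P7@[13:14]
i=15 'd': node 6→9 (via fail)
i=16 'b': node 9→15 (via fail)  ** P5@[16:16]
i=17 'a': node 15→0 (via fail)
i=18 'd': node 0→9
i=19 'c': node 9→10
i=20 'c': node 10→16
i=21 'e': node 16→17
i=22 'e': node 17→18  ** P7@[21:22]
i=23 'e': node 18→19  ** P6@[18:23],P7@[22:23]
i=24 'd': node 19→9 (via fail)
i=25 'd': node 9→9 (via fail)
i=26 'c': node 9→10
i=27 'b': node 10→11  ** P5@[27:27]
i=28 'd': node 11→12  ** P3@[25:28]
i=29 'c': node 12→10 (via fail)
i=30 'c': node 10→16
i=31 'b': node 16→2 (via fail)  ** P5@[31:31]
i=32 'c': node 2→3  ** P0@[30:32]
i=33 'c': node 3→1 (via fail)
i=34 'c': node 1→1 (via fail)
i=35 'd': node 1→9 (via fail)
i=36 'c': node 9→10
i=37 'c': node 10→16
i=38 'e': node 16→17
i=39 'e': node 17→18  ** P7@[38:39]
i=40 'e': node 18→19  ** P6@[35:40],P7@[39:40]
i=41 'd': node 19→9 (via fail)
i=42 'a': node 9→0 (via fail)
i=43 'd': node 0→9
i=44 'c': node 9→10
i=45 'c': node 10→16
i=46 'e': node 16→17
i=47 'e': node 17→18  ** P7@[46:47]
i=48 'e': node 18→19  ** P6@[43:48],P7@[47:48]
i=49 'c': node 19→1 (via fail)
i=50 'b': node 1→2  ** P5@[50:50]
i=51 'c': node 2→3  ** P0@[49:51]
i=52 'd': node 3→9 (via fail)
i=53 'c': node 9→10
i=54 'c': node 10→16
i=55 'e': node 16→17
i=56 'e': node 17→18  ** P7@[55:56]
i=57 'e': node 18→19  ** P6@[52:57],P7@[56:57]

All matches (sorted): [[2,5],[5,4],[6,5],[9,4],[10,5],[13,7],[14,7],[16,5],[22,7],[23,6],[23,7],[27,5],[28,3],[31,5],[32,0],[39,7],[40,6],[40,7],[47,7],[48,6],[48,7],[50,5],[51,0],[56,7],[57,6],[57,7]]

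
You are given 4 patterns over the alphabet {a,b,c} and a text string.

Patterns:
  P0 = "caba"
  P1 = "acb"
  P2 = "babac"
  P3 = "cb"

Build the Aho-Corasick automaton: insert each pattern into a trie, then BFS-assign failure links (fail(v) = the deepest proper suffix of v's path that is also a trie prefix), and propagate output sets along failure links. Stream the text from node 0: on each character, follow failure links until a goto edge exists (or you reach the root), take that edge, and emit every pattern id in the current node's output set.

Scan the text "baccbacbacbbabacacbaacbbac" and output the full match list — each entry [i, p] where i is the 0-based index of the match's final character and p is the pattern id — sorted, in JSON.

Build:
Trie nodes:
  0='ε' goto a→5 b→8 c→1
  1='c' goto a→2 b→13
  2='ca' goto b→3
  3='cab' goto a→4
  4='caba' goto ·  ←P0
  5='a' goto c→6
  6='ac' goto b→7
  7='acb' goto ·  ←P1
  8='b' goto a→9
  9='ba' goto b→10
  10='bab' goto a→11
  11='baba' goto c→12
  12='babac' goto ·  ←P2
  13='cb' goto ·  ←P3

BFS fail/out derivation:
  n1('c'): parent n0 fail=0; on 'c' 0 → fail=0;  out ∅∪∅=∅
  n5('a'): parent n0 fail=0; on 'a' 0 → fail=0;  out ∅∪∅=∅
  n8('b'): parent n0 fail=0; on 'b' 0 → fail=0;  out ∅∪∅=∅
  n2('ca'): parent n1 fail=0; on 'a' 0 → fail=5;  out ∅∪∅=∅
  n6('ac'): parent n5 fail=0; on 'c' 0 → fail=1;  out ∅∪∅=∅
  n9('ba'): parent n8 fail=0; on 'a' 0 → fail=5;  out ∅∪∅=∅
  n13('cb'): parent n1 fail=0; on 'b' 0 → fail=8;  out {3}∪∅={3}
  n3('cab'): parent n2 fail=5; on 'b' 5→0 → fail=8;  out ∅∪∅=∅
  n7('acb'): parent n6 fail=1; on 'b' 1 → fail=13;  out {1}∪{3}={1,3}
  n10('bab'): parent n9 fail=5; on 'b' 5→0 → fail=8;  out ∅∪∅=∅
  n4('caba'): parent n3 fail=8; on 'a' 8 → fail=9;  out {0}∪∅={0}
  n11('baba'): parent n10 fail=8; on 'a' 8 → fail=9;  out ∅∪∅=∅
  n12('babac'): parent n11 fail=9; on 'c' 9→5 → fail=6;  out {2}∪∅={2}

Run:
i=0 'b': node 0→8
i=1 'a': node 8→9
i=2 'c': node 9→6 (fail-walked)
i=3 'c': node 6→1 (fail-walked)
i=4 'b': node 1→13  emit P3@[3:4]
i=5 'a': node 13→9 (fail-walked)
i=6 'c': node 9→6 (fail-walked)
i=7 'b': node 6→7  emit P1@[5:7],P3@[6:7]
i=8 'a': node 7→9 (fail-walked)
i=9 'c': node 9→6 (fail-walked)
i=10 'b': node 6→7  emit P1@[8:10],P3@[9:10]
i=11 'b': node 7→8 (fail-walked)
i=12 'a': node 8→9
i=13 'b': node 9→10
i=14 'a': node 10→11
i=15 'c': node 11→12  emit P2@[11:15]
i=16 'a': node 12→2 (fail-walked)
i=17 'c': node 2→6 (fail-walked)
i=18 'b': node 6→7  emit P1@[16:18],P3@[17:18]
i=19 'a': node 7→9 (fail-walked)
i=20 'a': node 9→5 (fail-walked)
i=21 'c': node 5→6
i=22 'b': node 6→7  emit P1@[20:22],P3@[21:22]
i=23 'b': node 7→8 (fail-walked)
i=24 'a': node 8→9
i=25 'c': node 9→6 (fail-walked)

Matches: [[4,3],[7,1],[7,3],[10,1],[10,3],[15,2],[18,1],[18,3],[22,1],[22,3]]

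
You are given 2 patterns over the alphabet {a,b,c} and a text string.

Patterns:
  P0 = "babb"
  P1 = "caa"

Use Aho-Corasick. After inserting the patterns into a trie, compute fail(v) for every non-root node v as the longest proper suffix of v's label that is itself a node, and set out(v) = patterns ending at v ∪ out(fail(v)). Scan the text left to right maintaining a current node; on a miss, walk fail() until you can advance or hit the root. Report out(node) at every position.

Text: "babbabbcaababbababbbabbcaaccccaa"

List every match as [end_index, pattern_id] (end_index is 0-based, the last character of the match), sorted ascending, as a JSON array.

Construct AC machine:
Trie (insert patterns):
  0='ε' goto b→1 c→5
  1='b' goto a→2
  2='ba' goto b→3
  3='bab' goto b→4
  4='babb' goto ·  ←P0
  5='c' goto a→6
  6='ca' goto a→7
  7='caa' goto ·  ←P1

Failure links (BFS by depth):
  fail(1) 'b': from fail(0)=0 chase 'b': 0 ⇒ 0;  out=∅∪out(0)=∅
  fail(5) 'c': from fail(0)=0 chase 'c': 0 ⇒ 0;  out=∅∪out(0)=∅
  fail(2) 'ba': from fail(1)=0 chase 'a': 0 ⇒ 0;  out=∅∪out(0)=∅
  fail(6) 'ca': from fail(5)=0 chase 'a': 0 ⇒ 0;  out=∅∪out(0)=∅
  fail(3) 'bab': from fail(2)=0 chase 'b': 0 ⇒ 1;  out=∅∪out(1)=∅
  fail(7) 'caa': from fail(6)=0 chase 'a': 0 ⇒ 0;  out={1}∪out(0)={1}
  fail(4) 'babb': from fail(3)=1 chase 'b': 1→0 ⇒ 1;  out={0}∪out(1)={0}

Run:
i=0 'b': node 0→1
i=1 'a': node 1→2
i=2 'b': node 2→3
i=3 'b': node 3→4  ** P0@[0:3]
i=4 'a': node 4→2 (via fail)
i=5 'b': node 2→3
i=6 'b': node 3→4  ** P0@[3:6]
i=7 'c': node 4→5 (via fail)
i=8 'a': node 5→6
i=9 'a': node 6→7  ** P1@[7:9]
i=10 'b': node 7→1 (via fail)
i=11 'a': node 1→2
i=12 'b': node 2→3
i=13 'b': node 3→4  ** P0@[10:13]
i=14 'a': node 4→2 (via fail)
i=15 'b': node 2→3
i=16 'a': node 3→2 (via fail)
i=17 'b': node 2→3
i=18 'b': node 3→4  ** P0@[15:18]
i=19 'b': node 4→1 (via fail)
i=20 'a': node 1→2
i=21 'b': node 2→3
i=22 'b': node 3→4  ** P0@[19:22]
i=23 'c': node 4→5 (via fail)
i=24 'a': node 5→6
i=25 'a': node 6→7  ** P1@[23:25]
i=26 'c': node 7→5 (via fail)
i=27 'c': node 5→5 (via fail)
i=28 'c': node 5→5 (via fail)
i=29 'c': node 5→5 (via fail)
i=30 'a': node 5→6
i=31 'a': node 6→7  ** P1@[29:31]

All matches (sorted): [[3,0],[6,0],[9,1],[13,0],[18,0],[22,0],[25,1],[31,1]]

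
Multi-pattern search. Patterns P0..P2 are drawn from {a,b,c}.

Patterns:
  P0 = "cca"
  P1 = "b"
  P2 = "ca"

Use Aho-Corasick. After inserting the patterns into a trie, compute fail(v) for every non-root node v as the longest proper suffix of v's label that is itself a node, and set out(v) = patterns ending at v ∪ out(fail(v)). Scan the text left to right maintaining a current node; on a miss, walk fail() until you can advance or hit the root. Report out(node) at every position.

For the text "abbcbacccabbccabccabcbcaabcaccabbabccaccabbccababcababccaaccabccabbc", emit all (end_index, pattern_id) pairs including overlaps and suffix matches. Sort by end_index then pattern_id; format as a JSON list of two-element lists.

Construct AC machine:
Trie nodes:
  n0 'ε': b→4 c→1
  n1 'c': a→5 c→2
  n2 'cc': a→3
  n3 'cca': ·  ←P0
  n4 'b': ·  ←P1
  n5 'ca': ·  ←P2

Failure links (BFS by depth):
  fail(1) 'c': from fail(0)=0 chase 'c': 0 ⇒ 0;  out=∅∪out(0)=∅
  fail(4) 'b': from fail(0)=0 chase 'b': 0 ⇒ 0;  out={1}∪out(0)={1}
  fail(2) 'cc': from fail(1)=0 chase 'c': 0 ⇒ 1;  out=∅∪out(1)=∅
  fail(5) 'ca': from fail(1)=0 chase 'a': 0 ⇒ 0;  out={2}∪out(0)={2}
  fail(3) 'cca': from fail(2)=1 chase 'a': 1 ⇒ 5;  out={0}∪out(5)={0,2}

Scan:
i=0 'a': node 0→0
i=1 'b': node 0→4  → match P1@[1:1]
i=2 'b': node 4→4 ·f  → match P1@[2:2]
i=3 'c': node 4→1 ·f
i=4 'b': node 1→4 ·f  → match P1@[4:4]
i=5 'a': node 4→0 ·f
i=6 'c': node 0→1
i=7 'c': node 1→2
i=8 'c': node 2→2 ·f
i=9 'a': node 2→3  → match P0@[7:9],P2@[8:9]
i=10 'b': node 3→4 ·f  → match P1@[10:10]
i=11 'b': node 4→4 ·f  → match P1@[11:11]
i=12 'c': node 4→1 ·f
i=13 'c': node 1→2
i=14 'a': node 2→3  → match P0@[12:14],P2@[13:14]
i=15 'b': node 3→4 ·f  → match P1@[15:15]
i=16 'c': node 4→1 ·f
i=17 'c': node 1→2
i=18 'a': node 2→3  → match P0@[16:18],P2@[17:18]
i=19 'b': node 3→4 ·f  → match P1@[19:19]
i=20 'c': node 4→1 ·f
i=21 'b': node 1→4 ·f  → match P1@[21:21]
i=22 'c': node 4→1 ·f
i=23 'a': node 1→5  → match P2@[22:23]
i=24 'a': node 5→0 ·f
i=25 'b': node 0→4  → match P1@[25:25]
i=26 'c': node 4→1 ·f
i=27 'a': node 1→5  → match P2@[26:27]
i=28 'c': node 5→1 ·f
i=29 'c': node 1→2
i=30 'a': node 2→3  → match P0@[28:30],P2@[29:30]
i=31 'b': node 3→4 ·f  → match P1@[31:31]
i=32 'b': node 4→4 ·f  → match P1@[32:32]
i=33 'a': node 4→0 ·f
i=34 'b': node 0→4  → match P1@[34:34]
i=35 'c': node 4→1 ·f
i=36 'c': node 1→2
i=37 'a': node 2→3  → match P0@[35:37],P2@[36:37]
i=38 'c': node 3→1 ·f
i=39 'c': node 1→2
i=40 'a': node 2→3  → match P0@[38:40],P2@[39:40]
i=41 'b': node 3→4 ·f  → match P1@[41:41]
i=42 'b': node 4→4 ·f  → match P1@[42:42]
i=43 'c': node 4→1 ·f
i=44 'c': node 1→2
i=45 'a': node 2→3  → match P0@[43:45],P2@[44:45]
i=46 'b': node 3→4 ·f  → match P1@[46:46]
i=47 'a': node 4→0 ·f
i=48 'b': node 0→4  → match P1@[48:48]
i=49 'c': node 4→1 ·f
i=50 'a': node 1→5  → match P2@[49:50]
i=51 'b': node 5→4 ·f  → match P1@[51:51]
i=52 'a': node 4→0 ·f
i=53 'b': node 0→4  → match P1@[53:53]
i=54 'c': node 4→1 ·f
i=55 'c': node 1→2
i=56 'a': node 2→3  → match P0@[54:56],P2@[55:56]
i=57 'a': node 3→0 ·f
i=58 'c': node 0→1
i=59 'c': node 1→2
i=60 'a': node 2→3  → match P0@[58:60],P2@[59:60]
i=61 'b': node 3→4 ·f  → match P1@[61:61]
i=62 'c': node 4→1 ·f
i=63 'c': node 1→2
i=64 'a': node 2→3  → match P0@[62:64],P2@[63:64]
i=65 'b': node 3→4 ·f  → match P1@[65:65]
i=66 'b': node 4→4 ·f  → match P1@[66:66]
i=67 'c': node 4→1 ·f

All matches (sorted): [[1,1],[2,1],[4,1],[9,0],[9,2],[10,1],[11,1],[14,0],[14,2],[15,1],[18,0],[18,2],[19,1],[21,1],[23,2],[25,1],[27,2],[30,0],[30,2],[31,1],[32,1],[34,1],[37,0],[37,2],[40,0],[40,2],[41,1],[42,1],[45,0],[45,2],[46,1],[48,1],[50,2],[51,1],[53,1],[56,0],[56,2],[60,0],[60,2],[61,1],[64,0],[64,2],[65,1],[66,1]]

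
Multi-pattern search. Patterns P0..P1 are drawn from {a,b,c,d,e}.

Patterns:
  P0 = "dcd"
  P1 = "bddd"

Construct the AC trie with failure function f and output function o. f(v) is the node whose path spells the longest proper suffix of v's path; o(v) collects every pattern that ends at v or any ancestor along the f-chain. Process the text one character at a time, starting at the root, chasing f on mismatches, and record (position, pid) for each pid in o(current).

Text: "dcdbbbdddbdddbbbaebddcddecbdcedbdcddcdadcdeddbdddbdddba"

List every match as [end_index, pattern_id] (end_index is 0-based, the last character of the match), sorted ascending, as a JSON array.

Build automaton:
Trie (insert patterns):
  0='ε' goto b→4 d→1
  1='d' goto c→2
  2='dc' goto d→3
  3='dcd' goto ·  ←P0
  4='b' goto d→5
  5='bd' goto d→6
  6='bdd' goto d→7
  7='bddd' goto ·  ←P1

Failure links (BFS by depth):
  fail(1) 'd': from fail(0)=0 chase 'd': 0 ⇒ 0;  out=∅∪out(0)=∅
  fail(4) 'b': from fail(0)=0 chase 'b': 0 ⇒ 0;  out=∅∪out(0)=∅
  fail(2) 'dc': from fail(1)=0 chase 'c': 0 ⇒ 0;  out=∅∪out(0)=∅
  fail(5) 'bd': from fail(4)=0 chase 'd': 0 ⇒ 1;  out=∅∪out(1)=∅
  fail(3) 'dcd': from fail(2)=0 chase 'd': 0 ⇒ 1;  out={0}∪out(1)={0}
  fail(6) 'bdd': from fail(5)=1 chase 'd': 1→0 ⇒ 1;  out=∅∪out(1)=∅
  fail(7) 'bddd': from fail(6)=1 chase 'd': 1→0 ⇒ 1;  out={1}∪out(1)={1}

Text stream:
pos 0 'd': at 1
pos 1 'c': at 2
pos 2 'd': at 3  → match P0@[0:2]
pos 3 'b': at 4 (fail-walked)
pos 4 'b': at 4 (fail-walked)
pos 5 'b': at 4 (fail-walked)
pos 6 'd': at 5
pos 7 'd': at 6
pos 8 'd': at 7  → match P1@[5:8]
pos 9 'b': at 4 (fail-walked)
pos 10 'd': at 5
pos 11 'd': at 6
pos 12 'd': at 7  → match P1@[9:12]
pos 13 'b': at 4 (fail-walked)
pos 14 'b': at 4 (fail-walked)
pos 15 'b': at 4 (fail-walked)
pos 16 'a': at 0 (fail-walked)
pos 17 'e': at 0
pos 18 'b': at 4
pos 19 'd': at 5
pos 20 'd': at 6
pos 21 'c': at 2 (fail-walked)
pos 22 'd': at 3  → match P0@[20:22]
pos 23 'd': at 1 (fail-walked)
pos 24 'e': at 0 (fail-walked)
pos 25 'c': at 0
pos 26 'b': at 4
pos 27 'd': at 5
pos 28 'c': at 2 (fail-walked)
pos 29 'e': at 0 (fail-walked)
pos 30 'd': at 1
pos 31 'b': at 4 (fail-walked)
pos 32 'd': at 5
pos 33 'c': at 2 (fail-walked)
pos 34 'd': at 3  → match P0@[32:34]
pos 35 'd': at 1 (fail-walked)
pos 36 'c': at 2
pos 37 'd': at 3  → match P0@[35:37]
pos 38 'a': at 0 (fail-walked)
pos 39 'd': at 1
pos 40 'c': at 2
pos 41 'd': at 3  → match P0@[39:41]
pos 42 'e': at 0 (fail-walked)
pos 43 'd': at 1
pos 44 'd': at 1 (fail-walked)
pos 45 'b': at 4 (fail-walked)
pos 46 'd': at 5
pos 47 'd': at 6
pos 48 'd': at 7  → match P1@[45:48]
pos 49 'b': at 4 (fail-walked)
pos 50 'd': at 5
pos 51 'd': at 6
pos 52 'd': at 7  → match P1@[49:52]
pos 53 'b': at 4 (fail-walked)
pos 54 'a': at 0 (fail-walked)

All matches (sorted): [[2,0],[8,1],[12,1],[22,0],[34,0],[37,0],[41,0],[48,1],[52,1]]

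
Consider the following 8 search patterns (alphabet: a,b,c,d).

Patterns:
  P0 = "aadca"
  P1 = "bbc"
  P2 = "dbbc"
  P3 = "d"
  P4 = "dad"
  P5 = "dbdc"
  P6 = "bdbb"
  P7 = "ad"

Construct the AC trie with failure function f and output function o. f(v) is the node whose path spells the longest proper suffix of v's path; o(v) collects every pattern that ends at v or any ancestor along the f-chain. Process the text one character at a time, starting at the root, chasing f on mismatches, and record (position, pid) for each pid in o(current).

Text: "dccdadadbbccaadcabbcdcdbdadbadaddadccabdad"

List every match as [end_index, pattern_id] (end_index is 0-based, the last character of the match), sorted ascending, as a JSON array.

Build:
Trie nodes:
  0='ε' goto a→1 b→6 d→9
  1='a' goto a→2 d→20
  2='aa' goto d→3
  3='aad' goto c→4
  4='aadc' goto a→5
  5='aadca' goto ·  ←P0
  6='b' goto b→7 d→17
  7='bb' goto c→8
  8='bbc' goto ·  ←P1
  9='d' goto a→13 b→10  ←P3
  10='db' goto b→11 d→15
  11='dbb' goto c→12
  12='dbbc' goto ·  ←P2
  13='da' goto d→14
  14='dad' goto ·  ←P4
  15='dbd' goto c→16
  16='dbdc' goto ·  ←P5
  17='bd' goto b→18
  18='bdb' goto b→19
  19='bdbb' goto ·  ←P6
  20='ad' goto ·  ←P7

Failure links (BFS by depth):
  n1('a'): parent n0 fail=0; on 'a' 0 → fail=0;  out ∅∪∅=∅
  n6('b'): parent n0 fail=0; on 'b' 0 → fail=0;  out ∅∪∅=∅
  n9('d'): parent n0 fail=0; on 'd' 0 → fail=0;  out {3}∪∅={3}
  n2('aa'): parent n1 fail=0; on 'a' 0 → fail=1;  out ∅∪∅=∅
  n7('bb'): parent n6 fail=0; on 'b' 0 → fail=6;  out ∅∪∅=∅
  n10('db'): parent n9 fail=0; on 'b' 0 → fail=6;  out ∅∪∅=∅
  n13('da'): parent n9 fail=0; on 'a' 0 → fail=1;  out ∅∪∅=∅
  n17('bd'): parent n6 fail=0; on 'd' 0 → fail=9;  out ∅∪{3}={3}
  n20('ad'): parent n1 fail=0; on 'd' 0 → fail=9;  out {7}∪{3}={3,7}
  n3('aad'): parent n2 fail=1; on 'd' 1 → fail=20;  out ∅∪{3,7}={3,7}
  n8('bbc'): parent n7 fail=6; on 'c' 6→0 → fail=0;  out {1}∪∅={1}
  n11('dbb'): parent n10 fail=6; on 'b' 6 → fail=7;  out ∅∪∅=∅
  n14('dad'): parent n13 fail=1; on 'd' 1 → fail=20;  out {4}∪{3,7}={3,4,7}
  n15('dbd'): parent n10 fail=6; on 'd' 6 → fail=17;  out ∅∪{3}={3}
  n18('bdb'): parent n17 fail=9; on 'b' 9 → fail=10;  out ∅∪∅=∅
  n4('aadc'): parent n3 fail=20; on 'c' 20→9→0 → fail=0;  out ∅∪∅=∅
  n12('dbbc'): parent n11 fail=7; on 'c' 7 → fail=8;  out {2}∪{1}={1,2}
  n16('dbdc'): parent n15 fail=17; on 'c' 17→9→0 → fail=0;  out {5}∪∅={5}
  n19('bdbb'): parent n18 fail=10; on 'b' 10 → fail=11;  out {6}∪∅={6}
  n5('aadca'): parent n4 fail=0; on 'a' 0 → fail=1;  out {0}∪∅={0}

Text stream:
pos 0 'd': at 9  → match P3@[0:0]
pos 1 'c': at 0 (fail-walked)
pos 2 'c': at 0
pos 3 'd': at 9  → match P3@[3:3]
pos 4 'a': at 13
pos 5 'd': at 14  → match P3@[5:5],P4@[3:5],P7@[4:5]
pos 6 'a': at 13 (fail-walked)
pos 7 'd': at 14  → match P3@[7:7],P4@[5:7],P7@[6:7]
pos 8 'b': at 10 (fail-walked)
pos 9 'b': at 11
pos 10 'c': at 12  → match P1@[8:10],P2@[7:10]
pos 11 'c': at 0 (fail-walked)
pos 12 'a': at 1
pos 13 'a': at 2
pos 14 'd': at 3  → match P3@[14:14],P7@[13:14]
pos 15 'c': at 4
pos 16 'a': at 5  → match P0@[12:16]
pos 17 'b': at 6 (fail-walked)
pos 18 'b': at 7
pos 19 'c': at 8  → match P1@[17:19]
pos 20 'd': at 9 (fail-walked)  → match P3@[20:20]
pos 21 'c': at 0 (fail-walked)
pos 22 'd': at 9  → match P3@[22:22]
pos 23 'b': at 10
pos 24 'd': at 15  → match P3@[24:24]
pos 25 'a': at 13 (fail-walked)
pos 26 'd': at 14  → match P3@[26:26],P4@[24:26],P7@[25:26]
pos 27 'b': at 10 (fail-walked)
pos 28 'a': at 1 (fail-walked)
pos 29 'd': at 20  → match P3@[29:29],P7@[28:29]
pos 30 'a': at 13 (fail-walked)
pos 31 'd': at 14  → match P3@[31:31],P4@[29:31],P7@[30:31]
pos 32 'd': at 9 (fail-walked)  → match P3@[32:32]
pos 33 'a': at 13
pos 34 'd': at 14  → match P3@[34:34],P4@[32:34],P7@[33:34]
pos 35 'c': at 0 (fail-walked)
pos 36 'c': at 0
pos 37 'a': at 1
pos 38 'b': at 6 (fail-walked)
pos 39 'd': at 17  → match P3@[39:39]
pos 40 'a': at 13 (fail-walked)
pos 41 'd': at 14  → match P3@[41:41],P4@[39:41],P7@[40:41]

Result: [[0,3],[3,3],[5,3],[5,4],[5,7],[7,3],[7,4],[7,7],[10,1],[10,2],[14,3],[14,7],[16,0],[19,1],[20,3],[22,3],[24,3],[26,3],[26,4],[26,7],[29,3],[29,7],[31,3],[31,4],[31,7],[32,3],[34,3],[34,4],[34,7],[39,3],[41,3],[41,4],[41,7]]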